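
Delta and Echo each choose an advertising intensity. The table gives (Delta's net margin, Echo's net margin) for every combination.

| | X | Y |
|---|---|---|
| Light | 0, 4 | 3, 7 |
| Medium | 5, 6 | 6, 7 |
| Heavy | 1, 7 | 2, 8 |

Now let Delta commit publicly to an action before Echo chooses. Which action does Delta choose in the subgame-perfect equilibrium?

Medium

Echo best-responds to each possible Delta move:
- Light → Echo plays Y (best of 4, 7); Delta gets 3.
- Medium → Echo plays Y (best of 6, 7); Delta gets 6.
- Heavy → Echo plays Y (best of 7, 8); Delta gets 2.
Among 3, 6, 2, the best is 6 at Medium. Subgame-perfect outcome: (Medium, Y) with payoffs (6, 7).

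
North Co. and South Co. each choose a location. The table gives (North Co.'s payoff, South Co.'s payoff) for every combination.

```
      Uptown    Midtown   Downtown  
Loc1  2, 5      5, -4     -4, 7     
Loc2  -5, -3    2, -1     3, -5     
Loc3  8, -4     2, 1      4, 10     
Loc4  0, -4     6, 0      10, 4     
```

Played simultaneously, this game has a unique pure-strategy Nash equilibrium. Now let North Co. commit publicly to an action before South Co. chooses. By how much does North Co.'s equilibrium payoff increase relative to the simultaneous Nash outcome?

0

South Co. best-responds to each possible North Co. move:
- Loc1: South Co. compares 5, -4, 7 and picks Downtown; North Co. would get -4.
- Loc2: South Co. compares -3, -1, -5 and picks Midtown; North Co. would get 2.
- Loc3: South Co. compares -4, 1, 10 and picks Downtown; North Co. would get 4.
- Loc4: South Co. compares -4, 0, 4 and picks Downtown; North Co. would get 10.
North Co.'s induced payoffs are -4, 2, 4, 10, so North Co. commits to Loc4. Subgame-perfect outcome: (Loc4, Downtown) with payoffs (10, 4).
For the simultaneous game, intersect best replies.
North Co.'s best replies: Uptown→Loc3; Midtown→Loc4; Downtown→Loc4.
South Co.'s best replies: Loc1→Downtown; Loc2→Midtown; Loc3→Downtown; Loc4→Downtown.
The unique mutual best reply is (Loc4, Downtown), giving (10, 4).
North Co.'s commitment gain: 10 − 10 = 0.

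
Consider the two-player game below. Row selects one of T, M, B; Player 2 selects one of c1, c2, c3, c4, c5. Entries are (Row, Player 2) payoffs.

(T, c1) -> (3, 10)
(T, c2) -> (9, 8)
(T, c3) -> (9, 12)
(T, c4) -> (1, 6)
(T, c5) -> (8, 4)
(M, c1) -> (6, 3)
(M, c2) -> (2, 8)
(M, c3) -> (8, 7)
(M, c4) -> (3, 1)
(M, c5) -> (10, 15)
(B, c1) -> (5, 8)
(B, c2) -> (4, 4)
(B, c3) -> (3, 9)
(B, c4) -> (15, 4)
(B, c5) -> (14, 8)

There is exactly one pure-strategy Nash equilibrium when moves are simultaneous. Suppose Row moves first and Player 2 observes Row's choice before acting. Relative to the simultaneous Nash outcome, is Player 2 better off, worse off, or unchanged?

Solve by backward induction (Row leads).
- T → Player 2 plays c3 (best of 10, 8, 12, 6, 4); Row gets 9.
- M → Player 2 plays c5 (best of 3, 8, 7, 1, 15); Row gets 10.
- B → Player 2 plays c3 (best of 8, 4, 9, 4, 8); Row gets 3.
Maximizing over 9, 10, 3, Row chooses M. Subgame-perfect outcome: (M, c5) with payoffs (10, 15).
Under simultaneous play:
Row's best replies: c1→M; c2→T; c3→T; c4→B; c5→B.
Player 2's best replies: T→c3; M→c5; B→c3.
The unique mutual best reply is (T, c3), giving (9, 12).
Player 2 earns 15 sequentially versus 12 at the Nash outcome: better off.

better off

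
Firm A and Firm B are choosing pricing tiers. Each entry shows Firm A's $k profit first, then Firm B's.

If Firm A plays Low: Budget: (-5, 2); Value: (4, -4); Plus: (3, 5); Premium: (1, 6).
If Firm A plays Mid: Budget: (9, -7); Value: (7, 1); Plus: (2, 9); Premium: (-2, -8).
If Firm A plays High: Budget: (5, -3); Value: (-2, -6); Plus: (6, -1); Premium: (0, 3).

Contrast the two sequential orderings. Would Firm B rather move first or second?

If Firm A leads: Firm B's best replies are Low→Premium, Mid→Plus, High→Premium; Firm A's induced payoffs 1, 2, 0; outcome (Mid, Plus), payoffs (2, 9).
If Firm B leads: Firm A's best replies are Budget→Mid, Value→Mid, Plus→High, Premium→Low; Firm B's induced payoffs -7, 1, -1, 6; outcome (Low, Premium), payoffs (1, 6).
Firm B gets 6 moving first and 9 moving second, so Firm B prefers to move second.

second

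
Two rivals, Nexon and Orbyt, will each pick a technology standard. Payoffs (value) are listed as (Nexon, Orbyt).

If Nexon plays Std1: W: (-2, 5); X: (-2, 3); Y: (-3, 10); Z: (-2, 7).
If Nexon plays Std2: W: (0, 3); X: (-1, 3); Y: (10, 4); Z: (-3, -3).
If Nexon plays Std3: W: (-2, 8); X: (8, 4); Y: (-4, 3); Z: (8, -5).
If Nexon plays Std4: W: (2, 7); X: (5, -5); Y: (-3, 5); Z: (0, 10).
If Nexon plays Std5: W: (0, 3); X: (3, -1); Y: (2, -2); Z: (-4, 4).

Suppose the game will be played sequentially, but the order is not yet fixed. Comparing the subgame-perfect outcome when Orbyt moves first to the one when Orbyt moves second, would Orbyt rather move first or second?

first

If Nexon leads: Orbyt's best replies are Std1→Y, Std2→Y, Std3→W, Std4→Z, Std5→Z; Nexon's induced payoffs -3, 10, -2, 0, -4; outcome (Std2, Y), payoffs (10, 4).
If Orbyt leads: Nexon's best replies are W→Std4, X→Std3, Y→Std2, Z→Std3; Orbyt's induced payoffs 7, 4, 4, -5; outcome (Std4, W), payoffs (2, 7).
Orbyt gets 7 moving first and 4 moving second, so Orbyt prefers to move first.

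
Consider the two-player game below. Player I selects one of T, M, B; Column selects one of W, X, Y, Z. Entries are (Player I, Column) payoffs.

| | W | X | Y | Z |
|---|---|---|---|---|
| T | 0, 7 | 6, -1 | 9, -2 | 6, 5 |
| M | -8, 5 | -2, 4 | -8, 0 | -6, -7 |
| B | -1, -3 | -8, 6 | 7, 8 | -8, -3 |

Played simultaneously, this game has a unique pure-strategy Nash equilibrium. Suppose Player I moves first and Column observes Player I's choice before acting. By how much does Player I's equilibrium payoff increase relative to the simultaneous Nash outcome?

7

Work backward from Column's decision.
- T: BR = W, leader payoff 0.
- M: BR = W, leader payoff -8.
- B: BR = Y, leader payoff 7.
Player I's induced payoffs are 0, -8, 7, so Player I commits to B. Subgame-perfect outcome: (B, Y) with payoffs (7, 8).
Now find the simultaneous Nash equilibrium.
Player I's best replies: W→T; X→T; Y→T; Z→T.
Column's best replies: T→W; M→W; B→Y.
The unique mutual best reply is (T, W), giving (0, 7).
Player I's commitment gain: 7 − 0 = 7.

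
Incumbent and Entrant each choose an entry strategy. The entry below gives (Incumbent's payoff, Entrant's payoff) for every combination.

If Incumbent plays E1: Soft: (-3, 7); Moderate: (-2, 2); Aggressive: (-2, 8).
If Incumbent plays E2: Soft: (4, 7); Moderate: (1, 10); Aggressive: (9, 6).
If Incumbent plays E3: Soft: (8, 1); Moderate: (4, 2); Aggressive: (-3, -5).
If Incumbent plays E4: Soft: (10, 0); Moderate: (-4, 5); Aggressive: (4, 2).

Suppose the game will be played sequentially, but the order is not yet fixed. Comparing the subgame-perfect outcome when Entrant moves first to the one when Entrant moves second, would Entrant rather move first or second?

first

If Incumbent leads: Entrant's best replies are E1→Aggressive, E2→Moderate, E3→Moderate, E4→Moderate; Incumbent's induced payoffs -2, 1, 4, -4; outcome (E3, Moderate), payoffs (4, 2).
If Entrant leads: Incumbent's best replies are Soft→E4, Moderate→E3, Aggressive→E2; Entrant's induced payoffs 0, 2, 6; outcome (E2, Aggressive), payoffs (9, 6).
Entrant gets 6 moving first and 2 moving second, so Entrant prefers to move first.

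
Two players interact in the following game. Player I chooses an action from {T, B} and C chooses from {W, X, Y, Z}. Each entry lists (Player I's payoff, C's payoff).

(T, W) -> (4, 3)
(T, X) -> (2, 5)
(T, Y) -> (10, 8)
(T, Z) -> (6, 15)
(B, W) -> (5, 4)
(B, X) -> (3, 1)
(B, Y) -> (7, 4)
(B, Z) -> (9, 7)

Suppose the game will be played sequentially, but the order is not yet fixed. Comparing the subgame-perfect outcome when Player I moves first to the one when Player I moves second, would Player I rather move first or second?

second

If Player I leads: C's best replies are T→Z, B→Z; Player I's induced payoffs 6, 9; outcome (B, Z), payoffs (9, 7).
If C leads: Player I's best replies are W→B, X→B, Y→T, Z→B; C's induced payoffs 4, 1, 8, 7; outcome (T, Y), payoffs (10, 8).
Player I gets 9 moving first and 10 moving second, so Player I prefers to move second.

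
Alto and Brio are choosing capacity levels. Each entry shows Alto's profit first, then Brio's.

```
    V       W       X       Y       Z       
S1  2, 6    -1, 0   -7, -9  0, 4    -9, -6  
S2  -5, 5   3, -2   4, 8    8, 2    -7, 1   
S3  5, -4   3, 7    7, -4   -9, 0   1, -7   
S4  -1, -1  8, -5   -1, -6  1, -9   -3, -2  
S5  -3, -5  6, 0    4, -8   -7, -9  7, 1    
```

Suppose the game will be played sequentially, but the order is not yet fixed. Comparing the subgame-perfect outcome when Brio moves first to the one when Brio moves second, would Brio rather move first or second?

If Alto leads: Brio's best replies are S1→V, S2→X, S3→W, S4→V, S5→Z; Alto's induced payoffs 2, 4, 3, -1, 7; outcome (S5, Z), payoffs (7, 1).
If Brio leads: Alto's best replies are V→S3, W→S4, X→S3, Y→S2, Z→S5; Brio's induced payoffs -4, -5, -4, 2, 1; outcome (S2, Y), payoffs (8, 2).
Brio gets 2 moving first and 1 moving second, so Brio prefers to move first.

first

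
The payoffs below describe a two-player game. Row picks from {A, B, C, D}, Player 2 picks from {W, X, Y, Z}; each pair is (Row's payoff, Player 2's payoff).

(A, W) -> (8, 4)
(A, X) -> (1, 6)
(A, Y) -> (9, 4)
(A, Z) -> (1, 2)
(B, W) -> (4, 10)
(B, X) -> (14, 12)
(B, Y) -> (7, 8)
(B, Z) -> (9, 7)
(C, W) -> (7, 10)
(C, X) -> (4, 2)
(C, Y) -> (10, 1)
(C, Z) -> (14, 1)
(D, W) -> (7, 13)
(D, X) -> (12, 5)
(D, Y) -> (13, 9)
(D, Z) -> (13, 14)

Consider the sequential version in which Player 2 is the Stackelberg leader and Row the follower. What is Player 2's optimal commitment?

Backward induction with Player 2 moving first.
- W → Row plays A (best of 8, 4, 7, 7); Player 2 gets 4.
- X → Row plays B (best of 1, 14, 4, 12); Player 2 gets 12.
- Y → Row plays D (best of 9, 7, 10, 13); Player 2 gets 9.
- Z → Row plays C (best of 1, 9, 14, 13); Player 2 gets 1.
Maximizing over 4, 12, 9, 1, Player 2 chooses X. Subgame-perfect outcome: (B, X) with payoffs (14, 12).

X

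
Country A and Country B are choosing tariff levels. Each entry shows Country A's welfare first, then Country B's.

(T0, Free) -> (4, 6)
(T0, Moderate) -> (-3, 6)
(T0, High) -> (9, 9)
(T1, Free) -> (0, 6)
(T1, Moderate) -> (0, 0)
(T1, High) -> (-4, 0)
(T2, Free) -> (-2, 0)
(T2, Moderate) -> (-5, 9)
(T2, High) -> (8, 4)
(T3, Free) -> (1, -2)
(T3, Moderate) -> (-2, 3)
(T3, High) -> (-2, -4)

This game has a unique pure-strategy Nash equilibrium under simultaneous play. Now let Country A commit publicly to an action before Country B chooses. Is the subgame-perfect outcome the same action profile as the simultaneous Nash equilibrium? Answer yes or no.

yes

Work backward from Country B's decision.
- T0: Country B compares 6, 6, 9 and picks High; Country A would get 9.
- T1: Country B compares 6, 0, 0 and picks Free; Country A would get 0.
- T2: Country B compares 0, 9, 4 and picks Moderate; Country A would get -5.
- T3: Country B compares -2, 3, -4 and picks Moderate; Country A would get -2.
Among 9, 0, -5, -2, the best is 9 at T0. Subgame-perfect outcome: (T0, High) with payoffs (9, 9).
Now find the simultaneous Nash equilibrium.
Country A's best replies: Free→T0; Moderate→T1; High→T0.
Country B's best replies: T0→High; T1→Free; T2→Moderate; T3→Moderate.
Only (T0, High) has each player best-responding; Nash payoffs (9, 9).
Sequential outcome (T0, High) coincides with the Nash profile (T0, High).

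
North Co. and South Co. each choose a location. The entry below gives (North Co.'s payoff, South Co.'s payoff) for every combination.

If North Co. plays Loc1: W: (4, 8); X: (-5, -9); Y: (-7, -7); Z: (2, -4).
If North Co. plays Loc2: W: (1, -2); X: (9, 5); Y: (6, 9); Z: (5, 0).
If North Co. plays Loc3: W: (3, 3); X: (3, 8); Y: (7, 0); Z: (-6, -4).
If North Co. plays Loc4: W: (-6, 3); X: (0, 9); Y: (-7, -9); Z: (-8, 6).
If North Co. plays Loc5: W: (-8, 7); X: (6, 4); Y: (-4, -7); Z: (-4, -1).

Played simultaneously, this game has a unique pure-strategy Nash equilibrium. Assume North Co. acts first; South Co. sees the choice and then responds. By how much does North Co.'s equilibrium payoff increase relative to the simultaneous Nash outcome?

Backward induction with North Co. moving first.
- Loc1 → South Co. plays W (best of 8, -9, -7, -4); North Co. gets 4.
- Loc2 → South Co. plays Y (best of -2, 5, 9, 0); North Co. gets 6.
- Loc3 → South Co. plays X (best of 3, 8, 0, -4); North Co. gets 3.
- Loc4 → South Co. plays X (best of 3, 9, -9, 6); North Co. gets 0.
- Loc5 → South Co. plays W (best of 7, 4, -7, -1); North Co. gets -8.
Among 4, 6, 3, 0, -8, the best is 6 at Loc2. Subgame-perfect outcome: (Loc2, Y) with payoffs (6, 9).
Under simultaneous play:
North Co.'s best replies: W→Loc1; X→Loc2; Y→Loc3; Z→Loc2.
South Co.'s best replies: Loc1→W; Loc2→Y; Loc3→X; Loc4→X; Loc5→W.
Only (Loc1, W) has each player best-responding; Nash payoffs (4, 8).
North Co.'s commitment gain: 6 − 4 = 2.

2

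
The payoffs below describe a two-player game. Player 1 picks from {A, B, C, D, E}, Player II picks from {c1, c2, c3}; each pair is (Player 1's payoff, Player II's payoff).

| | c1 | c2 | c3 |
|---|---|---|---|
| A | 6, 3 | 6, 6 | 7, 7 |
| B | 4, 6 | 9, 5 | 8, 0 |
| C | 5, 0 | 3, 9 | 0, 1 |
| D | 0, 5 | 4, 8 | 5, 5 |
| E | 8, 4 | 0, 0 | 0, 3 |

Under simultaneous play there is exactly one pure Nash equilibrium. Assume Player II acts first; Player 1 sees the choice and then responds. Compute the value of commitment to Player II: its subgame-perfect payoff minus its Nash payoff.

1

Solve by backward induction (Player II leads).
- c1 → Player 1 plays E (best of 6, 4, 5, 0, 8); Player II gets 4.
- c2 → Player 1 plays B (best of 6, 9, 3, 4, 0); Player II gets 5.
- c3 → Player 1 plays B (best of 7, 8, 0, 5, 0); Player II gets 0.
Player II's induced payoffs are 4, 5, 0, so Player II commits to c2. Subgame-perfect outcome: (B, c2) with payoffs (9, 5).
Now find the simultaneous Nash equilibrium.
Player 1's best replies: c1→E; c2→B; c3→B.
Player II's best replies: A→c3; B→c1; C→c2; D→c2; E→c1.
The unique mutual best reply is (E, c1), giving (8, 4).
Player II's commitment gain: 5 − 4 = 1.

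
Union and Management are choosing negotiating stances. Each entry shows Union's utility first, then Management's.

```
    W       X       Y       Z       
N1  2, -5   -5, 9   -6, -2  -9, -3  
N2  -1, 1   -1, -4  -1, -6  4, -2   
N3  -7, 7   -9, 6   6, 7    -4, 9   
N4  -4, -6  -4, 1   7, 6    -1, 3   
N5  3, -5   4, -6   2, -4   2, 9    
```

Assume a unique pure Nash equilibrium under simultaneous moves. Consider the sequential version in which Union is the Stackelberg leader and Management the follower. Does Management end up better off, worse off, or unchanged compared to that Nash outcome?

Solve by backward induction (Union leads).
- N1: BR = X, leader payoff -5.
- N2: BR = W, leader payoff -1.
- N3: BR = Z, leader payoff -4.
- N4: BR = Y, leader payoff 7.
- N5: BR = Z, leader payoff 2.
Among -5, -1, -4, 7, 2, the best is 7 at N4. Subgame-perfect outcome: (N4, Y) with payoffs (7, 6).
Under simultaneous play:
Union's best replies: W→N5; X→N5; Y→N4; Z→N2.
Management's best replies: N1→X; N2→W; N3→Z; N4→Y; N5→Z.
Only (N4, Y) has each player best-responding; Nash payoffs (7, 6).
Management earns 6 sequentially versus 6 at the Nash outcome: unchanged.

unchanged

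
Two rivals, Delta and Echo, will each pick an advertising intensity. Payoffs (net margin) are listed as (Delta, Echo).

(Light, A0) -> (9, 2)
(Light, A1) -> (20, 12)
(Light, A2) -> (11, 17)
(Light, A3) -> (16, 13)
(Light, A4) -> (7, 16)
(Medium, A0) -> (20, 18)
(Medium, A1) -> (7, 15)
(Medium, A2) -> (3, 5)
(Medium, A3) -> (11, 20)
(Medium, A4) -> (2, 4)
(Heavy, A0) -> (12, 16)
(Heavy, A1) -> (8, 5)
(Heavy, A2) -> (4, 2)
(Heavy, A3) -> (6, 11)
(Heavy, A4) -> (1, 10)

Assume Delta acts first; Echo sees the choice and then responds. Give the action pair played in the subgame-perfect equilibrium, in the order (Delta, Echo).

(Heavy, A0)

Backward induction with Delta moving first.
- Light: Echo compares 2, 12, 17, 13, 16 and picks A2; Delta would get 11.
- Medium: Echo compares 18, 15, 5, 20, 4 and picks A3; Delta would get 11.
- Heavy: Echo compares 16, 5, 2, 11, 10 and picks A0; Delta would get 12.
Among 11, 11, 12, the best is 12 at Heavy. Subgame-perfect outcome: (Heavy, A0) with payoffs (12, 16).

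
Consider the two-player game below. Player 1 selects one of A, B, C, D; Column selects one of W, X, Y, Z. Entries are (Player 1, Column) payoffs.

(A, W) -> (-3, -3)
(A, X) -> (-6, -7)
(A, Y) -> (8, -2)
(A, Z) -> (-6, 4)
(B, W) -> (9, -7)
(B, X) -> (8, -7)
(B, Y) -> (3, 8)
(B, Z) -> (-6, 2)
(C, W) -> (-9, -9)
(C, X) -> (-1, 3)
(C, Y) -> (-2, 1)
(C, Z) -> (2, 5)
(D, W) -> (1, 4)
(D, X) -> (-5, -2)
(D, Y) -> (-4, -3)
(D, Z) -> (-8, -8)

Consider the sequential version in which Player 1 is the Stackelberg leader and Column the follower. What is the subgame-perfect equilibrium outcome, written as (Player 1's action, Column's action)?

(B, Y)

Column best-responds to each possible Player 1 move:
- A: BR = Z, leader payoff -6.
- B: BR = Y, leader payoff 3.
- C: BR = Z, leader payoff 2.
- D: BR = W, leader payoff 1.
Maximizing over -6, 3, 2, 1, Player 1 chooses B. Subgame-perfect outcome: (B, Y) with payoffs (3, 8).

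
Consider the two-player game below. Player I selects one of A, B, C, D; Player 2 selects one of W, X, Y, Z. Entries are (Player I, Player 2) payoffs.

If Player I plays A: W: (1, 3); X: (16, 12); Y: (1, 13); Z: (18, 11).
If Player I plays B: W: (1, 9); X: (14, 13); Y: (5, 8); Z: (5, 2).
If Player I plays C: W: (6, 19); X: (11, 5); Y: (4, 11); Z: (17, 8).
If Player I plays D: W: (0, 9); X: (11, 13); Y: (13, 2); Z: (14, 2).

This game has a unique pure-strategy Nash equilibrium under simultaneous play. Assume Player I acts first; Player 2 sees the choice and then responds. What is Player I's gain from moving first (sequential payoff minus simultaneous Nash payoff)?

Work backward from Player 2's decision.
- A: Player 2 compares 3, 12, 13, 11 and picks Y; Player I would get 1.
- B: Player 2 compares 9, 13, 8, 2 and picks X; Player I would get 14.
- C: Player 2 compares 19, 5, 11, 8 and picks W; Player I would get 6.
- D: Player 2 compares 9, 13, 2, 2 and picks X; Player I would get 11.
Player I's induced payoffs are 1, 14, 6, 11, so Player I commits to B. Subgame-perfect outcome: (B, X) with payoffs (14, 13).
Under simultaneous play:
Player I's best replies: W→C; X→A; Y→D; Z→A.
Player 2's best replies: A→Y; B→X; C→W; D→X.
Only (C, W) has each player best-responding; Nash payoffs (6, 19).
Player I's commitment gain: 14 − 6 = 8.

8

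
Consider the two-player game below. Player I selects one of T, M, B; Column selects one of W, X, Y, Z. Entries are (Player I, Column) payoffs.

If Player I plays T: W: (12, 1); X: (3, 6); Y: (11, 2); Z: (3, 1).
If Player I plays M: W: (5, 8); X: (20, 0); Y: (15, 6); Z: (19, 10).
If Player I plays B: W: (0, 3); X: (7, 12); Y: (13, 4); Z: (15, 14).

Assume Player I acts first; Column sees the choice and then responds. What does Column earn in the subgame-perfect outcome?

10

Solve by backward induction (Player I leads).
- T: Column compares 1, 6, 2, 1 and picks X; Player I would get 3.
- M: Column compares 8, 0, 6, 10 and picks Z; Player I would get 19.
- B: Column compares 3, 12, 4, 14 and picks Z; Player I would get 15.
Maximizing over 3, 19, 15, Player I chooses M. Subgame-perfect outcome: (M, Z) with payoffs (19, 10).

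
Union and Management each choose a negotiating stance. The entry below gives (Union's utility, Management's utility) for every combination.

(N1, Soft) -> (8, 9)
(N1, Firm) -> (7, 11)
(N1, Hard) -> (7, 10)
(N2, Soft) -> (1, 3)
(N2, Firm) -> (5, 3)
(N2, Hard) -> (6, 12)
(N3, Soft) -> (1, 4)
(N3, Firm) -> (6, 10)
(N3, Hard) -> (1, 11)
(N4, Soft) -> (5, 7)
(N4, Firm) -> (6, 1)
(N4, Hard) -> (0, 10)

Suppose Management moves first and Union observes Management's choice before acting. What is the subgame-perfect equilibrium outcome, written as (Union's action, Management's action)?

Work backward from Union's decision.
- Soft → Union plays N1 (best of 8, 1, 1, 5); Management gets 9.
- Firm → Union plays N1 (best of 7, 5, 6, 6); Management gets 11.
- Hard → Union plays N1 (best of 7, 6, 1, 0); Management gets 10.
Management's induced payoffs are 9, 11, 10, so Management commits to Firm. Subgame-perfect outcome: (N1, Firm) with payoffs (7, 11).

(N1, Firm)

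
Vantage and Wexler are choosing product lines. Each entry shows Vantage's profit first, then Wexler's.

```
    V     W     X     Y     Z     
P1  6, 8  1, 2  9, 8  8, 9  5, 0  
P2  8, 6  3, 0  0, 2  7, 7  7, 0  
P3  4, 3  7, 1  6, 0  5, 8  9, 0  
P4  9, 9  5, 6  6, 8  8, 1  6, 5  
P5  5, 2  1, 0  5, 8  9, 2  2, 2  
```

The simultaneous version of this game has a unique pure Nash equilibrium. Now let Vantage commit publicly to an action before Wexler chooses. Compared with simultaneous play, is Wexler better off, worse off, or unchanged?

unchanged

Solve by backward induction (Vantage leads).
- P1: Wexler compares 8, 2, 8, 9, 0 and picks Y; Vantage would get 8.
- P2: Wexler compares 6, 0, 2, 7, 0 and picks Y; Vantage would get 7.
- P3: Wexler compares 3, 1, 0, 8, 0 and picks Y; Vantage would get 5.
- P4: Wexler compares 9, 6, 8, 1, 5 and picks V; Vantage would get 9.
- P5: Wexler compares 2, 0, 8, 2, 2 and picks X; Vantage would get 5.
Maximizing over 8, 7, 5, 9, 5, Vantage chooses P4. Subgame-perfect outcome: (P4, V) with payoffs (9, 9).
Under simultaneous play:
Vantage's best replies: V→P4; W→P3; X→P1; Y→P5; Z→P3.
Wexler's best replies: P1→Y; P2→Y; P3→Y; P4→V; P5→X.
The unique mutual best reply is (P4, V), giving (9, 9).
Wexler earns 9 sequentially versus 9 at the Nash outcome: unchanged.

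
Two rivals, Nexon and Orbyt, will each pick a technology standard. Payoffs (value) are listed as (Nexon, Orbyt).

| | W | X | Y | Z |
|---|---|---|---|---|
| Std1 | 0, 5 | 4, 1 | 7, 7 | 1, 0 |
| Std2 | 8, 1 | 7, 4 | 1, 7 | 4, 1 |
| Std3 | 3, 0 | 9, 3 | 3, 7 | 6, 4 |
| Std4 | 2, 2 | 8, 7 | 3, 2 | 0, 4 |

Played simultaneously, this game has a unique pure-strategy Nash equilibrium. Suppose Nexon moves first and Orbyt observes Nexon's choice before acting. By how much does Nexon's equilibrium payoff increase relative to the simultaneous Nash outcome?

Orbyt best-responds to each possible Nexon move:
- Std1 → Orbyt plays Y (best of 5, 1, 7, 0); Nexon gets 7.
- Std2 → Orbyt plays Y (best of 1, 4, 7, 1); Nexon gets 1.
- Std3 → Orbyt plays Y (best of 0, 3, 7, 4); Nexon gets 3.
- Std4 → Orbyt plays X (best of 2, 7, 2, 4); Nexon gets 8.
Among 7, 1, 3, 8, the best is 8 at Std4. Subgame-perfect outcome: (Std4, X) with payoffs (8, 7).
Under simultaneous play:
Nexon's best replies: W→Std2; X→Std3; Y→Std1; Z→Std3.
Orbyt's best replies: Std1→Y; Std2→Y; Std3→Y; Std4→X.
Only (Std1, Y) has each player best-responding; Nash payoffs (7, 7).
Nexon's commitment gain: 8 − 7 = 1.

1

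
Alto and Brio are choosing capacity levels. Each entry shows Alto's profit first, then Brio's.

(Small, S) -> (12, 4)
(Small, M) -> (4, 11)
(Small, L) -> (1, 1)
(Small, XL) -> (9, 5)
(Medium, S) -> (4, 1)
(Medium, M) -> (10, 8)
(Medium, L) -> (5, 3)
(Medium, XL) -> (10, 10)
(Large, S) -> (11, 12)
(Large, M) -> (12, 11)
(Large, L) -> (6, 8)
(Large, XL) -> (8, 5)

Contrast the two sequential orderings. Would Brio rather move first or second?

second

If Alto leads: Brio's best replies are Small→M, Medium→XL, Large→S; Alto's induced payoffs 4, 10, 11; outcome (Large, S), payoffs (11, 12).
If Brio leads: Alto's best replies are S→Small, M→Large, L→Large, XL→Medium; Brio's induced payoffs 4, 11, 8, 10; outcome (Large, M), payoffs (12, 11).
Brio gets 11 moving first and 12 moving second, so Brio prefers to move second.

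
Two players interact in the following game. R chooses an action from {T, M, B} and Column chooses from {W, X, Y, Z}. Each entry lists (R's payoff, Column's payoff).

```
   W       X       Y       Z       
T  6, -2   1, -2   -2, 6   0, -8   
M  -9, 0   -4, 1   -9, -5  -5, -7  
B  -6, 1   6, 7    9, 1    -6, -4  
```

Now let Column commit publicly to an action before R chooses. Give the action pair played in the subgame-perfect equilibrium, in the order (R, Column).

Backward induction with Column moving first.
- W: BR = T, leader payoff -2.
- X: BR = B, leader payoff 7.
- Y: BR = B, leader payoff 1.
- Z: BR = T, leader payoff -8.
Maximizing over -2, 7, 1, -8, Column chooses X. Subgame-perfect outcome: (B, X) with payoffs (6, 7).

(B, X)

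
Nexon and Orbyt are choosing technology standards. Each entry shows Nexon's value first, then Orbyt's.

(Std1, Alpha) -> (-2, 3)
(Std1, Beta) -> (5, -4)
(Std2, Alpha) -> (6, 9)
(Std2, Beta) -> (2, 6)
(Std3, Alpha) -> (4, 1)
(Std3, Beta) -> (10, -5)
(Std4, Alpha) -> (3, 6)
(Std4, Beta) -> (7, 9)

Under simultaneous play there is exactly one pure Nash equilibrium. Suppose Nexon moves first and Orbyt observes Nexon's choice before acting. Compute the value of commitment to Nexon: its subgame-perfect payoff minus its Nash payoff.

Orbyt best-responds to each possible Nexon move:
- Std1: BR = Alpha, leader payoff -2.
- Std2: BR = Alpha, leader payoff 6.
- Std3: BR = Alpha, leader payoff 4.
- Std4: BR = Beta, leader payoff 7.
Nexon's induced payoffs are -2, 6, 4, 7, so Nexon commits to Std4. Subgame-perfect outcome: (Std4, Beta) with payoffs (7, 9).
Under simultaneous play:
Nexon's best replies: Alpha→Std2; Beta→Std3.
Orbyt's best replies: Std1→Alpha; Std2→Alpha; Std3→Alpha; Std4→Beta.
Only (Std2, Alpha) has each player best-responding; Nash payoffs (6, 9).
Nexon's commitment gain: 7 − 6 = 1.

1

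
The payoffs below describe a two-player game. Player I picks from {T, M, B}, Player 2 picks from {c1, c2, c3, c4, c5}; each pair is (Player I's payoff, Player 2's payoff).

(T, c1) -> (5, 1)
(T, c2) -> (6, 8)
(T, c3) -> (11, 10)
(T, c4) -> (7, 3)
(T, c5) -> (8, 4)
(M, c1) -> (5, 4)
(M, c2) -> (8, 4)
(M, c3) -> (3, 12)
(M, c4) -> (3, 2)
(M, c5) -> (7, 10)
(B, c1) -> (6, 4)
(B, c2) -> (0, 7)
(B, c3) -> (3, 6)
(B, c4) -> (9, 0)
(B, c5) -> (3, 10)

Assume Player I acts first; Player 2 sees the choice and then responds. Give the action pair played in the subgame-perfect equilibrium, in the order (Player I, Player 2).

(T, c3)

Backward induction with Player I moving first.
- T: Player 2 compares 1, 8, 10, 3, 4 and picks c3; Player I would get 11.
- M: Player 2 compares 4, 4, 12, 2, 10 and picks c3; Player I would get 3.
- B: Player 2 compares 4, 7, 6, 0, 10 and picks c5; Player I would get 3.
Player I's induced payoffs are 11, 3, 3, so Player I commits to T. Subgame-perfect outcome: (T, c3) with payoffs (11, 10).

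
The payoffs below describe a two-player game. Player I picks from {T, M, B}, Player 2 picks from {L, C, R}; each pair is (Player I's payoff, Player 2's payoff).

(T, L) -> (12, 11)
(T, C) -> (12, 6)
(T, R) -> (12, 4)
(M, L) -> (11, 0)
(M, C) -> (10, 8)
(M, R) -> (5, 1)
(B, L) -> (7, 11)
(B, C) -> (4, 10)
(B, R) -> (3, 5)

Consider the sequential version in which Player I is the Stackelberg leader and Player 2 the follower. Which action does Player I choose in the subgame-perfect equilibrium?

Player 2 best-responds to each possible Player I move:
- T: BR = L, leader payoff 12.
- M: BR = C, leader payoff 10.
- B: BR = L, leader payoff 7.
Player I's induced payoffs are 12, 10, 7, so Player I commits to T. Subgame-perfect outcome: (T, L) with payoffs (12, 11).

T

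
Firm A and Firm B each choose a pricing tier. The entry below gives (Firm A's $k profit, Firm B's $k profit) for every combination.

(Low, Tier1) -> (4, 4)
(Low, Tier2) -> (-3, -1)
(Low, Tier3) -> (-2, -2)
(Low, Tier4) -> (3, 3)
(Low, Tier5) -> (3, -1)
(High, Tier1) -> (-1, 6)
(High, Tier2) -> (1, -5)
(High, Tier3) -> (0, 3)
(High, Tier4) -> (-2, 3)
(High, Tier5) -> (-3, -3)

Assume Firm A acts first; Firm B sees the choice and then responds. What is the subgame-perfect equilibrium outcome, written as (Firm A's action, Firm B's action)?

(Low, Tier1)

Work backward from Firm B's decision.
- Low → Firm B plays Tier1 (best of 4, -1, -2, 3, -1); Firm A gets 4.
- High → Firm B plays Tier1 (best of 6, -5, 3, 3, -3); Firm A gets -1.
Firm A's induced payoffs are 4, -1, so Firm A commits to Low. Subgame-perfect outcome: (Low, Tier1) with payoffs (4, 4).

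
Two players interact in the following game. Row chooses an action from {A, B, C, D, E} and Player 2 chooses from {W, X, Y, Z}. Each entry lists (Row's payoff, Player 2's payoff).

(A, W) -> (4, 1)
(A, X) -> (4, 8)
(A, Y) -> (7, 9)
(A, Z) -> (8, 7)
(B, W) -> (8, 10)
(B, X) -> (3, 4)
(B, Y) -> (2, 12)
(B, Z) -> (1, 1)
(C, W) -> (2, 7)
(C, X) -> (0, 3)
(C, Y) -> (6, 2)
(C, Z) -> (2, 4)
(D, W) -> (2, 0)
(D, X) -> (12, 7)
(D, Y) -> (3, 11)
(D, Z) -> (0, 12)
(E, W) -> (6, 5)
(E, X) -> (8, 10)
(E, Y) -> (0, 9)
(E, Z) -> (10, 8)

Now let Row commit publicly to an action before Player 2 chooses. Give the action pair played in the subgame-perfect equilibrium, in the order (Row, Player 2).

Solve by backward induction (Row leads).
- A: BR = Y, leader payoff 7.
- B: BR = Y, leader payoff 2.
- C: BR = W, leader payoff 2.
- D: BR = Z, leader payoff 0.
- E: BR = X, leader payoff 8.
Row's induced payoffs are 7, 2, 2, 0, 8, so Row commits to E. Subgame-perfect outcome: (E, X) with payoffs (8, 10).

(E, X)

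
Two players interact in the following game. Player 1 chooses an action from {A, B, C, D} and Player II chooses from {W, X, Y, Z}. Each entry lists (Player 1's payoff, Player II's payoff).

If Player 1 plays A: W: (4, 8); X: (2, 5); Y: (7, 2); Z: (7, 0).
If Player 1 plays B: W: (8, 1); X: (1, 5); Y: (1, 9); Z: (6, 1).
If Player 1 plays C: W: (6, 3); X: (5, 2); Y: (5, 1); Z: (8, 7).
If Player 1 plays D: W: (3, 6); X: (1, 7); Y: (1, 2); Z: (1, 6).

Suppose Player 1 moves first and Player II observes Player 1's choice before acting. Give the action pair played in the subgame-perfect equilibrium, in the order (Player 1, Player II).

Solve by backward induction (Player 1 leads).
- A → Player II plays W (best of 8, 5, 2, 0); Player 1 gets 4.
- B → Player II plays Y (best of 1, 5, 9, 1); Player 1 gets 1.
- C → Player II plays Z (best of 3, 2, 1, 7); Player 1 gets 8.
- D → Player II plays X (best of 6, 7, 2, 6); Player 1 gets 1.
Player 1's induced payoffs are 4, 1, 8, 1, so Player 1 commits to C. Subgame-perfect outcome: (C, Z) with payoffs (8, 7).

(C, Z)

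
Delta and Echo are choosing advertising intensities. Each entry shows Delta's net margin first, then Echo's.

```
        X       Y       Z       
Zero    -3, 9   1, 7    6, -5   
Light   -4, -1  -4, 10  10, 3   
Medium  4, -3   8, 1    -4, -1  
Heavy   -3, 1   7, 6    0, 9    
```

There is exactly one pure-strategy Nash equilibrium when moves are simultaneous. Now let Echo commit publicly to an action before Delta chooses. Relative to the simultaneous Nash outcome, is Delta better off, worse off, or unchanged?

better off

Delta best-responds to each possible Echo move:
- X: Delta compares -3, -4, 4, -3 and picks Medium; Echo would get -3.
- Y: Delta compares 1, -4, 8, 7 and picks Medium; Echo would get 1.
- Z: Delta compares 6, 10, -4, 0 and picks Light; Echo would get 3.
Among -3, 1, 3, the best is 3 at Z. Subgame-perfect outcome: (Light, Z) with payoffs (10, 3).
For the simultaneous game, intersect best replies.
Delta's best replies: X→Medium; Y→Medium; Z→Light.
Echo's best replies: Zero→X; Light→Y; Medium→Y; Heavy→Z.
Only (Medium, Y) has each player best-responding; Nash payoffs (8, 1).
Delta earns 10 sequentially versus 8 at the Nash outcome: better off.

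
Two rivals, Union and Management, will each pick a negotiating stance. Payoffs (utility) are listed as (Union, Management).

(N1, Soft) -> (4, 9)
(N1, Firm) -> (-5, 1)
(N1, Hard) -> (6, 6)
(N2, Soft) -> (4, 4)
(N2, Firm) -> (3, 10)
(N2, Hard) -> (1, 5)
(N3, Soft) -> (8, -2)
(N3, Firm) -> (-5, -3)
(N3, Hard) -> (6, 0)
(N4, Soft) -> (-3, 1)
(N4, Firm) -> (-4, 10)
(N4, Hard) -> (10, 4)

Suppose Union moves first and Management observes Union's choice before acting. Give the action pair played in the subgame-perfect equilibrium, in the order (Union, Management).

(N3, Hard)

Backward induction with Union moving first.
- N1 → Management plays Soft (best of 9, 1, 6); Union gets 4.
- N2 → Management plays Firm (best of 4, 10, 5); Union gets 3.
- N3 → Management plays Hard (best of -2, -3, 0); Union gets 6.
- N4 → Management plays Firm (best of 1, 10, 4); Union gets -4.
Among 4, 3, 6, -4, the best is 6 at N3. Subgame-perfect outcome: (N3, Hard) with payoffs (6, 0).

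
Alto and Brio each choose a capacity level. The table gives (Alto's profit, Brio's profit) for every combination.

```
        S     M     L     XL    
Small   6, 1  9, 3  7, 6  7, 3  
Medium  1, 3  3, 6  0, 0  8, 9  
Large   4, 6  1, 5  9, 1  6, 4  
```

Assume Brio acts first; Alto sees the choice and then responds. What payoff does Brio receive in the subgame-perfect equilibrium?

Solve by backward induction (Brio leads).
- S: Alto compares 6, 1, 4 and picks Small; Brio would get 1.
- M: Alto compares 9, 3, 1 and picks Small; Brio would get 3.
- L: Alto compares 7, 0, 9 and picks Large; Brio would get 1.
- XL: Alto compares 7, 8, 6 and picks Medium; Brio would get 9.
Among 1, 3, 1, 9, the best is 9 at XL. Subgame-perfect outcome: (Medium, XL) with payoffs (8, 9).

9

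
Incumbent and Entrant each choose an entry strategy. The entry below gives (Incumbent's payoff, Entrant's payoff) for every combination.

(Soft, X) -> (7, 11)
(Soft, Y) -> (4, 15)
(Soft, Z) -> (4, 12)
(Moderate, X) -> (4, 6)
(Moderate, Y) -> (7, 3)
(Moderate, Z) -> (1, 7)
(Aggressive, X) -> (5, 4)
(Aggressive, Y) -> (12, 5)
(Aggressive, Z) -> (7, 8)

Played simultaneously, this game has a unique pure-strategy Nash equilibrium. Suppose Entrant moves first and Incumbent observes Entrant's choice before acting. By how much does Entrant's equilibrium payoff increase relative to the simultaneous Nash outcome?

3

Incumbent best-responds to each possible Entrant move:
- X: Incumbent compares 7, 4, 5 and picks Soft; Entrant would get 11.
- Y: Incumbent compares 4, 7, 12 and picks Aggressive; Entrant would get 5.
- Z: Incumbent compares 4, 1, 7 and picks Aggressive; Entrant would get 8.
Maximizing over 11, 5, 8, Entrant chooses X. Subgame-perfect outcome: (Soft, X) with payoffs (7, 11).
Under simultaneous play:
Incumbent's best replies: X→Soft; Y→Aggressive; Z→Aggressive.
Entrant's best replies: Soft→Y; Moderate→Z; Aggressive→Z.
The unique mutual best reply is (Aggressive, Z), giving (7, 8).
Entrant's commitment gain: 11 − 8 = 3.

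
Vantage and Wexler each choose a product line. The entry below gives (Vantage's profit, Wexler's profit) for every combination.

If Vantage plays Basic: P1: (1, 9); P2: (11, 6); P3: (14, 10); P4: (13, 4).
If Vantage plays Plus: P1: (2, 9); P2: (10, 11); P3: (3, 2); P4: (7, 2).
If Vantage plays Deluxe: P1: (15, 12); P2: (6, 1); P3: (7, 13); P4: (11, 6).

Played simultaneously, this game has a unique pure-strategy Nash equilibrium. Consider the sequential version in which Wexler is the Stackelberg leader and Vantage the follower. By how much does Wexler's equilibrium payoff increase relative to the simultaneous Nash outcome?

Vantage best-responds to each possible Wexler move:
- P1 → Vantage plays Deluxe (best of 1, 2, 15); Wexler gets 12.
- P2 → Vantage plays Basic (best of 11, 10, 6); Wexler gets 6.
- P3 → Vantage plays Basic (best of 14, 3, 7); Wexler gets 10.
- P4 → Vantage plays Basic (best of 13, 7, 11); Wexler gets 4.
Among 12, 6, 10, 4, the best is 12 at P1. Subgame-perfect outcome: (Deluxe, P1) with payoffs (15, 12).
For the simultaneous game, intersect best replies.
Vantage's best replies: P1→Deluxe; P2→Basic; P3→Basic; P4→Basic.
Wexler's best replies: Basic→P3; Plus→P2; Deluxe→P3.
Only (Basic, P3) has each player best-responding; Nash payoffs (14, 10).
Wexler's commitment gain: 12 − 10 = 2.

2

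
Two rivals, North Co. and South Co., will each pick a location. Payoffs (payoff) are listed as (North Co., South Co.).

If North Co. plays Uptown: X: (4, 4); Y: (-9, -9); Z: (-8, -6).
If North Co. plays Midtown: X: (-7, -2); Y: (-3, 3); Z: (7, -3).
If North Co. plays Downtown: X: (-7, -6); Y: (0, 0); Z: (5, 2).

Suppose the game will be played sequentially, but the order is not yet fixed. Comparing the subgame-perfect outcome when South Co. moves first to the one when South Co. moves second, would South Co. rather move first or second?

If North Co. leads: South Co.'s best replies are Uptown→X, Midtown→Y, Downtown→Z; North Co.'s induced payoffs 4, -3, 5; outcome (Downtown, Z), payoffs (5, 2).
If South Co. leads: North Co.'s best replies are X→Uptown, Y→Downtown, Z→Midtown; South Co.'s induced payoffs 4, 0, -3; outcome (Uptown, X), payoffs (4, 4).
South Co. gets 4 moving first and 2 moving second, so South Co. prefers to move first.

first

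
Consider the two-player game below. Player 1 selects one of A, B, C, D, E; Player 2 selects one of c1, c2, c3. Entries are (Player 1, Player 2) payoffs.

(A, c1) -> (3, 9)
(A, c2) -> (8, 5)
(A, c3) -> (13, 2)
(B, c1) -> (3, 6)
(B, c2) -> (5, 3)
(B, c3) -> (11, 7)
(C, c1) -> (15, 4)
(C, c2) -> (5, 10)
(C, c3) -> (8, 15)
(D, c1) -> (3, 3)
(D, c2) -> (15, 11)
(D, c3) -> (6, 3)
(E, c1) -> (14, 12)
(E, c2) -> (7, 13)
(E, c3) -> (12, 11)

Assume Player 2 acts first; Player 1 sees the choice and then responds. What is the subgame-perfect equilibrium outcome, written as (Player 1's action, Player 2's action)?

Player 1 best-responds to each possible Player 2 move:
- c1: BR = C, leader payoff 4.
- c2: BR = D, leader payoff 11.
- c3: BR = A, leader payoff 2.
Player 2's induced payoffs are 4, 11, 2, so Player 2 commits to c2. Subgame-perfect outcome: (D, c2) with payoffs (15, 11).

(D, c2)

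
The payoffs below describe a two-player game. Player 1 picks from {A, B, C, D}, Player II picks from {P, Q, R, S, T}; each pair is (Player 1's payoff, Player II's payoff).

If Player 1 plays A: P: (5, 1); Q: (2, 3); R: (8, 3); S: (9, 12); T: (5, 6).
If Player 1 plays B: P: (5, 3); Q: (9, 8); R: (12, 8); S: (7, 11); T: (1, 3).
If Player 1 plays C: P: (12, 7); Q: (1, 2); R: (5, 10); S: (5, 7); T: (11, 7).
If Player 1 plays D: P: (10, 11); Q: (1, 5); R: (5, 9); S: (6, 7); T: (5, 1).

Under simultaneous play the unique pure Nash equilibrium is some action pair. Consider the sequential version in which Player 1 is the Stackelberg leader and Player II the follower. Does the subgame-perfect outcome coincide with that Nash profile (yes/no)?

no

Solve by backward induction (Player 1 leads).
- A: Player II compares 1, 3, 3, 12, 6 and picks S; Player 1 would get 9.
- B: Player II compares 3, 8, 8, 11, 3 and picks S; Player 1 would get 7.
- C: Player II compares 7, 2, 10, 7, 7 and picks R; Player 1 would get 5.
- D: Player II compares 11, 5, 9, 7, 1 and picks P; Player 1 would get 10.
Maximizing over 9, 7, 5, 10, Player 1 chooses D. Subgame-perfect outcome: (D, P) with payoffs (10, 11).
Under simultaneous play:
Player 1's best replies: P→C; Q→B; R→B; S→A; T→C.
Player II's best replies: A→S; B→S; C→R; D→P.
Only (A, S) has each player best-responding; Nash payoffs (9, 12).
Sequential outcome (D, P) differs from the Nash profile (A, S).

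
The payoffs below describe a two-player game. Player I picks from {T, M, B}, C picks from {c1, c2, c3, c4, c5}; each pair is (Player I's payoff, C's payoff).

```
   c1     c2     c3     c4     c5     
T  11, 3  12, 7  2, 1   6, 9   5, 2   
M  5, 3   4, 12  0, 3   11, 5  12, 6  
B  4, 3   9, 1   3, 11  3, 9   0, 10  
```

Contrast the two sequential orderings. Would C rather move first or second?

If Player I leads: C's best replies are T→c4, M→c2, B→c3; Player I's induced payoffs 6, 4, 3; outcome (T, c4), payoffs (6, 9).
If C leads: Player I's best replies are c1→T, c2→T, c3→B, c4→M, c5→M; C's induced payoffs 3, 7, 11, 5, 6; outcome (B, c3), payoffs (3, 11).
C gets 11 moving first and 9 moving second, so C prefers to move first.

first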